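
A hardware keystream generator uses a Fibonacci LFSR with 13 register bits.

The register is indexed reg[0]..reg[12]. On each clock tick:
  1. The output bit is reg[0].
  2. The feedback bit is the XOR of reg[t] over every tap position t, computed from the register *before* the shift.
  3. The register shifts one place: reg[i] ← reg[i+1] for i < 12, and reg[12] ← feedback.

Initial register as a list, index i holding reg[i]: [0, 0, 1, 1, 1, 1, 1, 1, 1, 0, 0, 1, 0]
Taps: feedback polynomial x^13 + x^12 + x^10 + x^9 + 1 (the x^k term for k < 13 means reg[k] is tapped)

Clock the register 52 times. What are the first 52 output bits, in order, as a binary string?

step | reg (before) | out | fb
   0 | 0011111110010 | 0 | 0
   1 | 0111111100100 | 0 | 1
   2 | 1111111001001 | 1 | 1
   3 | 1111110010011 | 1 | 0
   4 | 1111100100110 | 1 | 0
   5 | 1111001001100 | 1 | 1
   6 | 1110010011001 | 1 | 1
   7 | 1100100110011 | 1 | 0
   8 | 1001001100110 | 1 | 0
   9 | 0010011001100 | 0 | 0
  10 | 0100110011000 | 0 | 1
  11 | 1001100110001 | 1 | 0
  12 | 0011001100010 | 0 | 0
  13 | 0110011000100 | 0 | 1
  14 | 1100110001001 | 1 | 1
  15 | 1001100010011 | 1 | 0
  16 | 0011000100110 | 0 | 1
  17 | 0110001001101 | 0 | 1
  18 | 1100010011011 | 1 | 1
  19 | 1000100110111 | 1 | 1
  20 | 0001001101111 | 0 | 1
  21 | 0010011011111 | 0 | 1
  22 | 0100110111111 | 0 | 1
  23 | 1001101111111 | 1 | 0
  24 | 0011011111110 | 0 | 0
  25 | 0110111111100 | 0 | 0
  26 | 1101111111000 | 1 | 0
  27 | 1011111110000 | 1 | 1
  28 | 0111111100001 | 0 | 1
  29 | 1111111000011 | 1 | 0
  30 | 1111110000110 | 1 | 0
  31 | 1111100001100 | 1 | 1
  32 | 1111000011001 | 1 | 1
  33 | 1110000110011 | 1 | 0
  34 | 1100001100110 | 1 | 0
  35 | 1000011001100 | 1 | 1
  36 | 0000110011001 | 0 | 0
  37 | 0001100110010 | 0 | 0
  38 | 0011001100100 | 0 | 1
  39 | 0110011001001 | 0 | 0
  40 | 1100110010010 | 1 | 1
  41 | 1001100100101 | 1 | 1
  42 | 0011001001011 | 0 | 0
  43 | 0110010010110 | 0 | 1
  44 | 1100100101101 | 1 | 0
  45 | 1001001011010 | 1 | 0
  46 | 0010010110100 | 0 | 1
  47 | 0100101101001 | 0 | 0
  48 | 1001011010010 | 1 | 1
  49 | 0010110100101 | 0 | 0
  50 | 0101101001010 | 0 | 1
  51 | 1011010010101 | 1 | 1

0011111110010011001100010011011111110000110011001001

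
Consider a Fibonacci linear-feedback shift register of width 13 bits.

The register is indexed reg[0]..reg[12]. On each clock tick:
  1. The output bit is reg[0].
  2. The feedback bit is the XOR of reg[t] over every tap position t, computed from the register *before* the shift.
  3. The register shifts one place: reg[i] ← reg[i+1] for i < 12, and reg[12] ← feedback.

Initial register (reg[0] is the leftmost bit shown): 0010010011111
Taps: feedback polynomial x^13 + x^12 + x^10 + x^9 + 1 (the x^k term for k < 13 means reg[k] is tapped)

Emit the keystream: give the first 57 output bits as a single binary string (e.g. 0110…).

tick  register→output (feedback)
  0  0010010011111→0 (1)
  1  0100100111111→0 (1)
  2  1001001111111→1 (0)
  3  0010011111110→0 (0)
  4  0100111111100→0 (0)
  5  1001111111000→1 (0)
  6  0011111110000→0 (0)
  7  0111111100000→0 (0)
  8  1111111000000→1 (1)
  9  1111110000001→1 (0)
 10  1111100000010→1 (1)
 11  1111000000101→1 (1)
 12  1110000001011→1 (1)
 13  1100000010111→1 (1)
 14  1000000101111→1 (0)
 15  0000001011110→0 (0)
 16  0000010111100→0 (0)
 17  0000101111000→0 (1)
 18  0001011110001→0 (1)
 19  0010111100011→0 (1)
 20  0101111000111→0 (0)
 21  1011110001110→1 (1)
 22  0111100011101→0 (1)
 23  1111000111011→1 (1)
 24  1110001110111→1 (1)
 25  1100011101111→1 (0)
 26  1000111011110→1 (1)
 27  0001110111101→0 (1)
 28  0011101111011→0 (0)
 29  0111011110110→0 (1)
 30  1110111101101→1 (0)
 31  1101111011010→1 (0)
 32  1011110110100→1 (0)
 33  0111101101000→0 (1)
 34  1111011010001→1 (0)
 35  1110110100010→1 (1)
 36  1101101000101→1 (1)
 37  1011010001011→1 (1)
 38  0110100010111→0 (0)
 39  1101000101110→1 (1)
 40  1010001011101→1 (0)
 41  0100010111010→0 (1)
 42  1000101110101→1 (1)
 43  0001011101011→0 (0)
 44  0010111010110→0 (1)
 45  0101110101101→0 (1)
 46  1011101011011→1 (1)
 47  0111010110111→0 (0)
 48  1110101101110→1 (1)
 49  1101011011101→1 (0)
 50  1010110111010→1 (0)
 51  0101101110100→0 (1)
 52  1011011101001→1 (1)
 53  0110111010011→0 (1)
 54  1101110100111→1 (1)
 55  1011101001111→1 (0)
 56  0111010011110→0 (0)

001001001111111000000101111000111011110110100010111010110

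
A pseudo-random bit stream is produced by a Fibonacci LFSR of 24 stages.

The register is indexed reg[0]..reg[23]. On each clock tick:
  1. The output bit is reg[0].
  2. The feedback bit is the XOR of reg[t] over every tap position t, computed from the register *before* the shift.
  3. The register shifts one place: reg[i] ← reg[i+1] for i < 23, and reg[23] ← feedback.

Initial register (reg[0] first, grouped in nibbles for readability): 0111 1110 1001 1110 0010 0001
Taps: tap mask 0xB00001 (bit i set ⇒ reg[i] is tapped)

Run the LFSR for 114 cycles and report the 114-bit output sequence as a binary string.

011111101001111000100001100110000001011011100010101110001111101111000100010110111101011110001001010001011101111011

step | reg (before) | out | fb
   0 | 011111101001111000100001 | 0 | 1
   1 | 111111010011110001000011 | 1 | 0
   2 | 111110100111100010000110 | 1 | 0
   3 | 111101001111000100001100 | 1 | 1
   4 | 111010011110001000011001 | 1 | 1
   5 | 110100111100010000110011 | 1 | 0
   6 | 101001111000100001100110 | 1 | 0
   7 | 010011110001000011001100 | 0 | 0
   8 | 100111100010000110011000 | 1 | 0
   9 | 001111000100001100110000 | 0 | 0
  10 | 011110001000011001100000 | 0 | 0
  11 | 111100010000110011000000 | 1 | 1
  12 | 111000100001100110000001 | 1 | 0
  13 | 110001000011001100000010 | 1 | 1
  14 | 100010000110011000000101 | 1 | 1
  15 | 000100001100110000001011 | 0 | 0
  16 | 001000011001100000010110 | 0 | 1
  17 | 010000110011000000101101 | 0 | 1
  18 | 100001100110000001011011 | 1 | 1
  19 | 000011001100000010110111 | 0 | 0
  20 | 000110011000000101101110 | 0 | 0
  21 | 001100110000001011011100 | 0 | 0
  22 | 011001100000010110111000 | 0 | 1
  23 | 110011000000101101110001 | 1 | 0
  24 | 100110000001011011100010 | 1 | 1
  25 | 001100000010110111000101 | 0 | 0
  26 | 011000000101101110001010 | 0 | 1
  27 | 110000001011011100010101 | 1 | 1
  28 | 100000010110111000101011 | 1 | 1
  29 | 000000101101110001010111 | 0 | 0
  30 | 000001011011100010101110 | 0 | 0
  31 | 000010110111000101011100 | 0 | 0
  32 | 000101101110001010111000 | 0 | 1
  33 | 001011011100010101110001 | 0 | 1
  34 | 010110111000101011100011 | 0 | 1
  35 | 101101110001010111000111 | 1 | 1
  36 | 011011100010101110001111 | 0 | 1
  37 | 110111000101011100011111 | 1 | 0
  38 | 101110001010111000111110 | 1 | 1
  39 | 011100010101110001111101 | 0 | 1
  40 | 111000101011100011111011 | 1 | 1
  41 | 110001010111000111110111 | 1 | 1
  42 | 100010101110001111101111 | 1 | 0
  43 | 000101011100011111011110 | 0 | 0
  44 | 001010111000111110111100 | 0 | 0
  45 | 010101110001111101111000 | 0 | 1
  46 | 101011100011111011110001 | 1 | 0
  47 | 010111000111110111100010 | 0 | 0
  48 | 101110001111101111000100 | 1 | 0
  49 | 011100011111011110001000 | 0 | 1
  50 | 111000111110111100010001 | 1 | 0
  51 | 110001111101111000100010 | 1 | 1
  52 | 100011111011110001000101 | 1 | 1
  53 | 000111110111100010001011 | 0 | 0
  54 | 001111101111000100010110 | 0 | 1
  55 | 011111011110001000101101 | 0 | 1
  56 | 111110111100010001011011 | 1 | 1
  57 | 111101111000100010110111 | 1 | 1
  58 | 111011110001000101101111 | 1 | 0
  59 | 110111100010001011011110 | 1 | 1
  60 | 101111000100010110111101 | 1 | 0
  61 | 011110001000101101111010 | 0 | 1
  62 | 111100010001011011110101 | 1 | 1
  63 | 111000100010110111101011 | 1 | 1
  64 | 110001000101101111010111 | 1 | 1
  65 | 100010001011011110101111 | 1 | 0
  66 | 000100010110111101011110 | 0 | 0
  67 | 001000101101111010111100 | 0 | 0
  68 | 010001011011110101111000 | 0 | 1
  69 | 100010110111101011110001 | 1 | 0
  70 | 000101101111010111100010 | 0 | 0
  71 | 001011011110101111000100 | 0 | 1
  72 | 010110111101011110001001 | 0 | 0
  73 | 101101111010111100010010 | 1 | 1
  74 | 011011110101111000100101 | 0 | 0
  75 | 110111101011110001001010 | 1 | 0
  76 | 101111010111100010010100 | 1 | 0
  77 | 011110101111000100101000 | 0 | 1
  78 | 111101011110001001010001 | 1 | 0
  79 | 111010111100010010100010 | 1 | 1
  80 | 110101111000100101000101 | 1 | 1
  81 | 101011110001001010001011 | 1 | 1
  82 | 010111100010010100010111 | 0 | 0
  83 | 101111000100101000101110 | 1 | 1
  84 | 011110001001010001011101 | 0 | 1
  85 | 111100010010100010111011 | 1 | 1
  86 | 111000100101000101110111 | 1 | 1
  87 | 110001001010001011101111 | 1 | 0
  88 | 100010010100010111011110 | 1 | 1
  89 | 000100101000101110111101 | 0 | 1
  90 | 001001010001011101111011 | 0 | 0
  91 | 010010100010111011110110 | 0 | 1
  92 | 100101000101110111101101 | 1 | 0
  93 | 001010001011101111011010 | 0 | 1
  94 | 010100010111011110110101 | 0 | 0
  95 | 101000101110111101101010 | 1 | 0
  96 | 010001011101111011010100 | 0 | 1
  97 | 100010111011110110101001 | 1 | 1
  98 | 000101110111101101010011 | 0 | 1
  99 | 001011101111011010100111 | 0 | 0
 100 | 010111011110110101001110 | 0 | 0
 101 | 101110111101101010011100 | 1 | 1
 102 | 011101111011010100111001 | 0 | 0
 103 | 111011110110101001110010 | 1 | 1
 104 | 110111101101010011100101 | 1 | 1
 105 | 101111011010100111001011 | 1 | 1
 106 | 011110110101001110010111 | 0 | 0
 107 | 111101101010011100101110 | 1 | 1
 108 | 111011010100111001011101 | 1 | 0
 109 | 110110101001110010111010 | 1 | 0
 110 | 101101010011100101110100 | 1 | 0
 111 | 011010100111001011101000 | 0 | 1
 112 | 110101001110010111010001 | 1 | 0
 113 | 101010011100101110100010 | 1 | 1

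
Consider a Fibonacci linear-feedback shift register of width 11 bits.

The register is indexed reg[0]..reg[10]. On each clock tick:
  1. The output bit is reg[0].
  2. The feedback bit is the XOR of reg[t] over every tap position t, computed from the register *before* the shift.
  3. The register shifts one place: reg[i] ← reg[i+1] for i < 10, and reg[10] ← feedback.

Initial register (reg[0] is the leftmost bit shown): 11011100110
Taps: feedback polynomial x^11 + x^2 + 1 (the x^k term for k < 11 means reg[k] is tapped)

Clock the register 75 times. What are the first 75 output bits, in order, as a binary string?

tick  register→output (feedback)
  0  11011100110→1 (1)
  1  10111001101→1 (0)
  2  01110011010→0 (1)
  3  11100110101→1 (0)
  4  11001101010→1 (1)
  5  10011010101→1 (1)
  6  00110101011→0 (1)
  7  01101010111→0 (1)
  8  11010101111→1 (1)
  9  10101011111→1 (0)
 10  01010111110→0 (0)
 11  10101111100→1 (0)
 12  01011111000→0 (0)
 13  10111110000→1 (0)
 14  01111100000→0 (1)
 15  11111000001→1 (0)
 16  11110000010→1 (0)
 17  11100000100→1 (0)
 18  11000001000→1 (1)
 19  10000010001→1 (1)
 20  00000100011→0 (0)
 21  00001000110→0 (0)
 22  00010001100→0 (0)
 23  00100011000→0 (1)
 24  01000110001→0 (0)
 25  10001100010→1 (1)
 26  00011000101→0 (0)
 27  00110001010→0 (1)
 28  01100010101→0 (1)
 29  11000101011→1 (1)
 30  10001010111→1 (1)
 31  00010101111→0 (0)
 32  00101011110→0 (1)
 33  01010111101→0 (0)
 34  10101111010→1 (0)
 35  01011110100→0 (0)
 36  10111101000→1 (0)
 37  01111010000→0 (1)
 38  11110100001→1 (0)
 39  11101000010→1 (0)
 40  11010000100→1 (1)
 41  10100001001→1 (0)
 42  01000010010→0 (0)
 43  10000100100→1 (1)
 44  00001001001→0 (0)
 45  00010010010→0 (0)
 46  00100100100→0 (1)
 47  01001001001→0 (0)
 48  10010010010→1 (1)
 49  00100100101→0 (1)
 50  01001001011→0 (0)
 51  10010010110→1 (1)
 52  00100101101→0 (1)
 53  01001011011→0 (0)
 54  10010110110→1 (1)
 55  00101101101→0 (1)
 56  01011011011→0 (0)
 57  10110110110→1 (0)
 58  01101101100→0 (1)
 59  11011011001→1 (1)
 60  10110110011→1 (0)
 61  01101100110→0 (1)
 62  11011001101→1 (1)
 63  10110011011→1 (0)
 64  01100110110→0 (1)
 65  11001101101→1 (1)
 66  10011011011→1 (1)
 67  00110110111→0 (1)
 68  01101101111→0 (1)
 69  11011011111→1 (1)
 70  10110111111→1 (0)
 71  01101111110→0 (1)
 72  11011111101→1 (1)
 73  10111111011→1 (0)
 74  01111110110→0 (1)

110111001101010111110000010001100010101111010000100100100101101101100110110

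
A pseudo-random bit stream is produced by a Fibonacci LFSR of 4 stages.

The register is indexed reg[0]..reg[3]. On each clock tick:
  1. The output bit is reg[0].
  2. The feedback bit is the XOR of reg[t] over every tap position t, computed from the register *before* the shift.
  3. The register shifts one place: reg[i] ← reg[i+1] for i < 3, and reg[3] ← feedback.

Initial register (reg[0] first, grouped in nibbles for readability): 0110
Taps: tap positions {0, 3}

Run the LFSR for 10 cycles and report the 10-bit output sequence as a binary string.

k : reg_k → out_k, fb_k
0: 0110 → 0, fb=0
1: 1100 → 1, fb=1
2: 1001 → 1, fb=0
3: 0010 → 0, fb=0
4: 0100 → 0, fb=0
5: 1000 → 1, fb=1
6: 0001 → 0, fb=1
7: 0011 → 0, fb=1
8: 0111 → 0, fb=1
9: 1111 → 1, fb=0

0110010001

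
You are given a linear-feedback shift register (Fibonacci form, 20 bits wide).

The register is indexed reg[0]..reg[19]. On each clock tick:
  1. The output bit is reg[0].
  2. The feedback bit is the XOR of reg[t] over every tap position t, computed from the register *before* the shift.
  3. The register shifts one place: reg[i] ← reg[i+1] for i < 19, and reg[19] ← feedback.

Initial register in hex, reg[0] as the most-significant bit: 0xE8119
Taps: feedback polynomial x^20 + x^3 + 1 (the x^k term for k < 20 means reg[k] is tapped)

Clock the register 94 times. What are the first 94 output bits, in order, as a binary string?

k : reg_k → out_k, fb_k
0: 11101000000100011001 → 1, fb=1
1: 11010000001000110011 → 1, fb=0
2: 10100000010001100110 → 1, fb=1
3: 01000000100011001101 → 0, fb=0
4: 10000001000110011010 → 1, fb=1
5: 00000010001100110101 → 0, fb=0
6: 00000100011001101010 → 0, fb=0
7: 00001000110011010100 → 0, fb=0
8: 00010001100110101000 → 0, fb=1
9: 00100011001101010001 → 0, fb=0
10: 01000110011010100010 → 0, fb=0
11: 10001100110101000100 → 1, fb=1
12: 00011001101010001001 → 0, fb=1
13: 00110011010100010011 → 0, fb=1
14: 01100110101000100111 → 0, fb=0
15: 11001101010001001110 → 1, fb=1
16: 10011010100010011101 → 1, fb=0
17: 00110101000100111010 → 0, fb=1
18: 01101010001001110101 → 0, fb=0
19: 11010100010011101010 → 1, fb=0
20: 10101000100111010100 → 1, fb=1
21: 01010001001110101001 → 0, fb=1
22: 10100010011101010011 → 1, fb=1
23: 01000100111010100111 → 0, fb=0
24: 10001001110101001110 → 1, fb=1
25: 00010011101010011101 → 0, fb=1
26: 00100111010100111011 → 0, fb=0
27: 01001110101001110110 → 0, fb=0
28: 10011101010011101100 → 1, fb=0
29: 00111010100111011000 → 0, fb=1
30: 01110101001110110001 → 0, fb=1
31: 11101010011101100011 → 1, fb=1
32: 11010100111011000111 → 1, fb=0
33: 10101001110110001110 → 1, fb=1
34: 01010011101100011101 → 0, fb=1
35: 10100111011000111011 → 1, fb=1
36: 01001110110001110111 → 0, fb=0
37: 10011101100011101110 → 1, fb=0
38: 00111011000111011100 → 0, fb=1
39: 01110110001110111001 → 0, fb=1
40: 11101100011101110011 → 1, fb=1
41: 11011000111011100111 → 1, fb=0
42: 10110001110111001110 → 1, fb=0
43: 01100011101110011100 → 0, fb=0
44: 11000111011100111000 → 1, fb=1
45: 10001110111001110001 → 1, fb=1
46: 00011101110011100011 → 0, fb=1
47: 00111011100111000111 → 0, fb=1
48: 01110111001110001111 → 0, fb=1
49: 11101110011100011111 → 1, fb=1
50: 11011100111000111111 → 1, fb=0
51: 10111001110001111110 → 1, fb=0
52: 01110011100011111100 → 0, fb=1
53: 11100111000111111001 → 1, fb=1
54: 11001110001111110011 → 1, fb=1
55: 10011100011111100111 → 1, fb=0
56: 00111000111111001110 → 0, fb=1
57: 01110001111110011101 → 0, fb=1
58: 11100011111100111011 → 1, fb=1
59: 11000111111001110111 → 1, fb=1
60: 10001111110011101111 → 1, fb=1
61: 00011111100111011111 → 0, fb=1
62: 00111111001110111111 → 0, fb=1
63: 01111110011101111111 → 0, fb=1
64: 11111100111011111111 → 1, fb=0
65: 11111001110111111110 → 1, fb=0
66: 11110011101111111100 → 1, fb=0
67: 11100111011111111000 → 1, fb=1
68: 11001110111111110001 → 1, fb=1
69: 10011101111111100011 → 1, fb=0
70: 00111011111111000110 → 0, fb=1
71: 01110111111110001101 → 0, fb=1
72: 11101111111100011011 → 1, fb=1
73: 11011111111000110111 → 1, fb=0
74: 10111111110001101110 → 1, fb=0
75: 01111111100011011100 → 0, fb=1
76: 11111111000110111001 → 1, fb=0
77: 11111110001101110010 → 1, fb=0
78: 11111100011011100100 → 1, fb=0
79: 11111000110111001000 → 1, fb=0
80: 11110001101110010000 → 1, fb=0
81: 11100011011100100000 → 1, fb=1
82: 11000110111001000001 → 1, fb=1
83: 10001101110010000011 → 1, fb=1
84: 00011011100100000111 → 0, fb=1
85: 00110111001000001111 → 0, fb=1
86: 01101110010000011111 → 0, fb=0
87: 11011100100000111110 → 1, fb=0
88: 10111001000001111100 → 1, fb=0
89: 01110010000011111000 → 0, fb=1
90: 11100100000111110001 → 1, fb=1
91: 11001000001111100011 → 1, fb=1
92: 10010000011111000111 → 1, fb=0
93: 00100000111110001110 → 0, fb=0

1110100000010001100110101000100111010100111011000111011100111000111111001110111111110001101110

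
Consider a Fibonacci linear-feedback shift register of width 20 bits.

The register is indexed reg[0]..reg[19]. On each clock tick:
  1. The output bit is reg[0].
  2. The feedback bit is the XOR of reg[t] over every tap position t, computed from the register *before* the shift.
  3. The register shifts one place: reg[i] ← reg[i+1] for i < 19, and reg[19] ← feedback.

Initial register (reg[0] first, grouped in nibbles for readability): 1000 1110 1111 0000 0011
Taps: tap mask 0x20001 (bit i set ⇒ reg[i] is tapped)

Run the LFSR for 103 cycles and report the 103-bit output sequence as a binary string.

k : reg_k → out_k, fb_k
0: 10001110111100000011 → 1, fb=1
1: 00011101111000000111 → 0, fb=1
2: 00111011110000001111 → 0, fb=1
3: 01110111100000011111 → 0, fb=1
4: 11101111000000111111 → 1, fb=0
5: 11011110000001111110 → 1, fb=0
6: 10111100000011111100 → 1, fb=0
7: 01111000000111111000 → 0, fb=0
8: 11110000001111110000 → 1, fb=1
9: 11100000011111100001 → 1, fb=1
10: 11000000111111000011 → 1, fb=1
11: 10000001111110000111 → 1, fb=0
12: 00000011111100001110 → 0, fb=1
13: 00000111111000011101 → 0, fb=1
14: 00001111110000111011 → 0, fb=0
15: 00011111100001110110 → 0, fb=1
16: 00111111000011101101 → 0, fb=1
17: 01111110000111011011 → 0, fb=0
18: 11111100001110110110 → 1, fb=0
19: 11111000011101101100 → 1, fb=0
20: 11110000111011011000 → 1, fb=1
21: 11100001110110110001 → 1, fb=1
22: 11000011101101100011 → 1, fb=1
23: 10000111011011000111 → 1, fb=0
24: 00001110110110001110 → 0, fb=1
25: 00011101101100011101 → 0, fb=1
26: 00111011011000111011 → 0, fb=0
27: 01110110110001110110 → 0, fb=1
28: 11101101100011101101 → 1, fb=0
29: 11011011000111011010 → 1, fb=1
30: 10110110001110110101 → 1, fb=0
31: 01101100011101101010 → 0, fb=0
32: 11011000111011010100 → 1, fb=0
33: 10110001110110101000 → 1, fb=1
34: 01100011101101010001 → 0, fb=0
35: 11000111011010100010 → 1, fb=1
36: 10001110110101000101 → 1, fb=0
37: 00011101101010001010 → 0, fb=0
38: 00111011010100010100 → 0, fb=1
39: 01110110101000101001 → 0, fb=0
40: 11101101010001010010 → 1, fb=1
41: 11011010100010100101 → 1, fb=0
42: 10110101000101001010 → 1, fb=1
43: 01101010001010010101 → 0, fb=1
44: 11010100010100101011 → 1, fb=1
45: 10101000101001010111 → 1, fb=0
46: 01010001010010101110 → 0, fb=1
47: 10100010100101011101 → 1, fb=0
48: 01000101001010111010 → 0, fb=0
49: 10001010010101110100 → 1, fb=0
50: 00010100101011101000 → 0, fb=0
51: 00101001010111010000 → 0, fb=0
52: 01010010101110100000 → 0, fb=0
53: 10100101011101000000 → 1, fb=1
54: 01001010111010000001 → 0, fb=0
55: 10010101110100000010 → 1, fb=1
56: 00101011101000000101 → 0, fb=1
57: 01010111010000001011 → 0, fb=0
58: 10101110100000010110 → 1, fb=0
59: 01011101000000101100 → 0, fb=1
60: 10111010000001011001 → 1, fb=1
61: 01110100000010110011 → 0, fb=0
62: 11101000000101100110 → 1, fb=0
63: 11010000001011001100 → 1, fb=0
64: 10100000010110011000 → 1, fb=1
65: 01000000101100110001 → 0, fb=0
66: 10000001011001100010 → 1, fb=1
67: 00000010110011000101 → 0, fb=1
68: 00000101100110001011 → 0, fb=0
69: 00001011001100010110 → 0, fb=1
70: 00010110011000101101 → 0, fb=1
71: 00101100110001011011 → 0, fb=0
72: 01011001100010110110 → 0, fb=1
73: 10110011000101101101 → 1, fb=0
74: 01100110001011011010 → 0, fb=0
75: 11001100010110110100 → 1, fb=0
76: 10011000101101101000 → 1, fb=1
77: 00110001011011010001 → 0, fb=0
78: 01100010110110100010 → 0, fb=0
79: 11000101101101000100 → 1, fb=0
80: 10001011011010001000 → 1, fb=1
81: 00010110110100010001 → 0, fb=0
82: 00101101101000100010 → 0, fb=0
83: 01011011010001000100 → 0, fb=1
84: 10110110100010001001 → 1, fb=1
85: 01101101000100010011 → 0, fb=0
86: 11011010001000100110 → 1, fb=0
87: 10110100010001001100 → 1, fb=0
88: 01101000100010011000 → 0, fb=0
89: 11010001000100110000 → 1, fb=1
90: 10100010001001100001 → 1, fb=1
91: 01000100010011000011 → 0, fb=0
92: 10001000100110000110 → 1, fb=0
93: 00010001001100001100 → 0, fb=1
94: 00100010011000011001 → 0, fb=0
95: 01000100110000110010 → 0, fb=0
96: 10001001100001100100 → 1, fb=0
97: 00010011000011001000 → 0, fb=0
98: 00100110000110010000 → 0, fb=0
99: 01001100001100100000 → 0, fb=0
100: 10011000011001000000 → 1, fb=1
101: 00110000110010000001 → 0, fb=0
102: 01100001100100000010 → 0, fb=0

1000111011110000001111110000111011011000111011010100010100101011101000000101100110001011011010001000100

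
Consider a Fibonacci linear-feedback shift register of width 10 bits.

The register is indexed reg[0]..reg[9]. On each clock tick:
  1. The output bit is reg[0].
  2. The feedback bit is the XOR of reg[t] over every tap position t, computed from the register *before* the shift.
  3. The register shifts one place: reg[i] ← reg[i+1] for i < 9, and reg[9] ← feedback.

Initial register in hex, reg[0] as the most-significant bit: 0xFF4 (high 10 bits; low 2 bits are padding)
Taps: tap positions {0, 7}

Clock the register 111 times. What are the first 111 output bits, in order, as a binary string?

step | reg (before) | out | fb
   0 | 1111111101 | 1 | 0
   1 | 1111111010 | 1 | 1
   2 | 1111110101 | 1 | 0
   3 | 1111101010 | 1 | 1
   4 | 1111010101 | 1 | 0
   5 | 1110101010 | 1 | 1
   6 | 1101010101 | 1 | 0
   7 | 1010101010 | 1 | 1
   8 | 0101010101 | 0 | 1
   9 | 1010101011 | 1 | 1
  10 | 0101010111 | 0 | 1
  11 | 1010101111 | 1 | 0
  12 | 0101011110 | 0 | 1
  13 | 1010111101 | 1 | 0
  14 | 0101111010 | 0 | 0
  15 | 1011110100 | 1 | 0
  16 | 0111101000 | 0 | 0
  17 | 1111010000 | 1 | 1
  18 | 1110100001 | 1 | 1
  19 | 1101000011 | 1 | 1
  20 | 1010000111 | 1 | 0
  21 | 0100001110 | 0 | 1
  22 | 1000011101 | 1 | 0
  23 | 0000111010 | 0 | 0
  24 | 0001110100 | 0 | 1
  25 | 0011101001 | 0 | 0
  26 | 0111010010 | 0 | 0
  27 | 1110100100 | 1 | 0
  28 | 1101001000 | 1 | 1
  29 | 1010010001 | 1 | 1
  30 | 0100100011 | 0 | 0
  31 | 1001000110 | 1 | 0
  32 | 0010001100 | 0 | 1
  33 | 0100011001 | 0 | 0
  34 | 1000110010 | 1 | 1
  35 | 0001100101 | 0 | 1
  36 | 0011001011 | 0 | 0
  37 | 0110010110 | 0 | 1
  38 | 1100101101 | 1 | 0
  39 | 1001011010 | 1 | 1
  40 | 0010110101 | 0 | 1
  41 | 0101101011 | 0 | 0
  42 | 1011010110 | 1 | 0
  43 | 0110101100 | 0 | 1
  44 | 1101011001 | 1 | 1
  45 | 1010110011 | 1 | 1
  46 | 0101100111 | 0 | 1
  47 | 1011001111 | 1 | 0
  48 | 0110011110 | 0 | 1
  49 | 1100111101 | 1 | 0
  50 | 1001111010 | 1 | 1
  51 | 0011110101 | 0 | 1
  52 | 0111101011 | 0 | 0
  53 | 1111010110 | 1 | 0
  54 | 1110101100 | 1 | 0
  55 | 1101011000 | 1 | 1
  56 | 1010110001 | 1 | 1
  57 | 0101100011 | 0 | 0
  58 | 1011000110 | 1 | 0
  59 | 0110001100 | 0 | 1
  60 | 1100011001 | 1 | 1
  61 | 1000110011 | 1 | 1
  62 | 0001100111 | 0 | 1
  63 | 0011001111 | 0 | 1
  64 | 0110011111 | 0 | 1
  65 | 1100111111 | 1 | 0
  66 | 1001111110 | 1 | 0
  67 | 0011111100 | 0 | 1
  68 | 0111111001 | 0 | 0
  69 | 1111110010 | 1 | 1
  70 | 1111100101 | 1 | 0
  71 | 1111001010 | 1 | 1
  72 | 1110010101 | 1 | 0
  73 | 1100101010 | 1 | 1
  74 | 1001010101 | 1 | 0
  75 | 0010101010 | 0 | 0
  76 | 0101010100 | 0 | 1
  77 | 1010101001 | 1 | 1
  78 | 0101010011 | 0 | 0
  79 | 1010100110 | 1 | 0
  80 | 0101001100 | 0 | 1
  81 | 1010011001 | 1 | 1
  82 | 0100110011 | 0 | 0
  83 | 1001100110 | 1 | 0
  84 | 0011001100 | 0 | 1
  85 | 0110011001 | 0 | 0
  86 | 1100110010 | 1 | 1
  87 | 1001100101 | 1 | 0
  88 | 0011001010 | 0 | 0
  89 | 0110010100 | 0 | 1
  90 | 1100101001 | 1 | 1
  91 | 1001010011 | 1 | 1
  92 | 0010100111 | 0 | 1
  93 | 0101001111 | 0 | 1
  94 | 1010011111 | 1 | 0
  95 | 0100111110 | 0 | 1
  96 | 1001111101 | 1 | 0
  97 | 0011111010 | 0 | 0
  98 | 0111110100 | 0 | 1
  99 | 1111101001 | 1 | 1
 100 | 1111010011 | 1 | 1
 101 | 1110100111 | 1 | 0
 102 | 1101001110 | 1 | 0
 103 | 1010011100 | 1 | 0
 104 | 0100111000 | 0 | 0
 105 | 1001110000 | 1 | 1
 106 | 0011100001 | 0 | 0
 107 | 0111000010 | 0 | 0
 108 | 1110000100 | 1 | 0
 109 | 1100001000 | 1 | 1
 110 | 1000010001 | 1 | 1

111111110101010101111010000111010010001100101101011001111010110001100111111001010101001100110010100111110100111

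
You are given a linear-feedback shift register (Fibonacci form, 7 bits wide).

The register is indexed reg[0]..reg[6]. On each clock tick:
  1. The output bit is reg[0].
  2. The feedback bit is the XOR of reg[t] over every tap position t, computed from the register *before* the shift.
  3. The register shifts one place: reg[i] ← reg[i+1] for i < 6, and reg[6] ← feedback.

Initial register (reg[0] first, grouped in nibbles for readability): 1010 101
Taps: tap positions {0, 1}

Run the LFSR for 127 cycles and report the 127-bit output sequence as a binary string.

1010101111111000000100000110000101000111100100010110011101010011111010000111000100100110110101101111011000110100101110111001100

step | reg (before) | out | fb
   0 | 1010101 | 1 | 1
   1 | 0101011 | 0 | 1
   2 | 1010111 | 1 | 1
   3 | 0101111 | 0 | 1
   4 | 1011111 | 1 | 1
   5 | 0111111 | 0 | 1
   6 | 1111111 | 1 | 0
   7 | 1111110 | 1 | 0
   8 | 1111100 | 1 | 0
   9 | 1111000 | 1 | 0
  10 | 1110000 | 1 | 0
  11 | 1100000 | 1 | 0
  12 | 1000000 | 1 | 1
  13 | 0000001 | 0 | 0
  14 | 0000010 | 0 | 0
  15 | 0000100 | 0 | 0
  16 | 0001000 | 0 | 0
  17 | 0010000 | 0 | 0
  18 | 0100000 | 0 | 1
  19 | 1000001 | 1 | 1
  20 | 0000011 | 0 | 0
  21 | 0000110 | 0 | 0
  22 | 0001100 | 0 | 0
  23 | 0011000 | 0 | 0
  24 | 0110000 | 0 | 1
  25 | 1100001 | 1 | 0
  26 | 1000010 | 1 | 1
  27 | 0000101 | 0 | 0
  28 | 0001010 | 0 | 0
  29 | 0010100 | 0 | 0
  30 | 0101000 | 0 | 1
  31 | 1010001 | 1 | 1
  32 | 0100011 | 0 | 1
  33 | 1000111 | 1 | 1
  34 | 0001111 | 0 | 0
  35 | 0011110 | 0 | 0
  36 | 0111100 | 0 | 1
  37 | 1111001 | 1 | 0
  38 | 1110010 | 1 | 0
  39 | 1100100 | 1 | 0
  40 | 1001000 | 1 | 1
  41 | 0010001 | 0 | 0
  42 | 0100010 | 0 | 1
  43 | 1000101 | 1 | 1
  44 | 0001011 | 0 | 0
  45 | 0010110 | 0 | 0
  46 | 0101100 | 0 | 1
  47 | 1011001 | 1 | 1
  48 | 0110011 | 0 | 1
  49 | 1100111 | 1 | 0
  50 | 1001110 | 1 | 1
  51 | 0011101 | 0 | 0
  52 | 0111010 | 0 | 1
  53 | 1110101 | 1 | 0
  54 | 1101010 | 1 | 0
  55 | 1010100 | 1 | 1
  56 | 0101001 | 0 | 1
  57 | 1010011 | 1 | 1
  58 | 0100111 | 0 | 1
  59 | 1001111 | 1 | 1
  60 | 0011111 | 0 | 0
  61 | 0111110 | 0 | 1
  62 | 1111101 | 1 | 0
  63 | 1111010 | 1 | 0
  64 | 1110100 | 1 | 0
  65 | 1101000 | 1 | 0
  66 | 1010000 | 1 | 1
  67 | 0100001 | 0 | 1
  68 | 1000011 | 1 | 1
  69 | 0000111 | 0 | 0
  70 | 0001110 | 0 | 0
  71 | 0011100 | 0 | 0
  72 | 0111000 | 0 | 1
  73 | 1110001 | 1 | 0
  74 | 1100010 | 1 | 0
  75 | 1000100 | 1 | 1
  76 | 0001001 | 0 | 0
  77 | 0010010 | 0 | 0
  78 | 0100100 | 0 | 1
  79 | 1001001 | 1 | 1
  80 | 0010011 | 0 | 0
  81 | 0100110 | 0 | 1
  82 | 1001101 | 1 | 1
  83 | 0011011 | 0 | 0
  84 | 0110110 | 0 | 1
  85 | 1101101 | 1 | 0
  86 | 1011010 | 1 | 1
  87 | 0110101 | 0 | 1
  88 | 1101011 | 1 | 0
  89 | 1010110 | 1 | 1
  90 | 0101101 | 0 | 1
  91 | 1011011 | 1 | 1
  92 | 0110111 | 0 | 1
  93 | 1101111 | 1 | 0
  94 | 1011110 | 1 | 1
  95 | 0111101 | 0 | 1
  96 | 1111011 | 1 | 0
  97 | 1110110 | 1 | 0
  98 | 1101100 | 1 | 0
  99 | 1011000 | 1 | 1
 100 | 0110001 | 0 | 1
 101 | 1100011 | 1 | 0
 102 | 1000110 | 1 | 1
 103 | 0001101 | 0 | 0
 104 | 0011010 | 0 | 0
 105 | 0110100 | 0 | 1
 106 | 1101001 | 1 | 0
 107 | 1010010 | 1 | 1
 108 | 0100101 | 0 | 1
 109 | 1001011 | 1 | 1
 110 | 0010111 | 0 | 0
 111 | 0101110 | 0 | 1
 112 | 1011101 | 1 | 1
 113 | 0111011 | 0 | 1
 114 | 1110111 | 1 | 0
 115 | 1101110 | 1 | 0
 116 | 1011100 | 1 | 1
 117 | 0111001 | 0 | 1
 118 | 1110011 | 1 | 0
 119 | 1100110 | 1 | 0
 120 | 1001100 | 1 | 1
 121 | 0011001 | 0 | 0
 122 | 0110010 | 0 | 1
 123 | 1100101 | 1 | 0
 124 | 1001010 | 1 | 1
 125 | 0010101 | 0 | 0
 126 | 0101010 | 0 | 1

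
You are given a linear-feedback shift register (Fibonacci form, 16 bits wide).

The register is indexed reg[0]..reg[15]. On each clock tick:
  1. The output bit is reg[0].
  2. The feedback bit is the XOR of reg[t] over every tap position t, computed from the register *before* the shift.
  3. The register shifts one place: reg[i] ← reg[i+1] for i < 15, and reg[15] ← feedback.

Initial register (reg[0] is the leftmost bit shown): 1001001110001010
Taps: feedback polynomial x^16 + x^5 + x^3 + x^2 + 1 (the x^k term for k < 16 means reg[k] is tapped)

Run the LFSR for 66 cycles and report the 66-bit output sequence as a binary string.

100100111000101000110000101101010110000101100111110000110011111010

step | reg (before) | out | fb
   0 | 1001001110001010 | 1 | 0
   1 | 0010011100010100 | 0 | 0
   2 | 0100111000101000 | 0 | 1
   3 | 1001110001010001 | 1 | 1
   4 | 0011100010100011 | 0 | 0
   5 | 0111000101000110 | 0 | 0
   6 | 1110001010001100 | 1 | 0
   7 | 1100010100011000 | 1 | 0
   8 | 1000101000110000 | 1 | 1
   9 | 0001010001100001 | 0 | 0
  10 | 0010100011000010 | 0 | 1
  11 | 0101000110000101 | 0 | 1
  12 | 1010001100001011 | 1 | 0
  13 | 0100011000010110 | 0 | 1
  14 | 1000110000101101 | 1 | 0
  15 | 0001100001011010 | 0 | 1
  16 | 0011000010110101 | 0 | 0
  17 | 0110000101101010 | 0 | 1
  18 | 1100001011010101 | 1 | 1
  19 | 1000010110101011 | 1 | 0
  20 | 0000101101010110 | 0 | 0
  21 | 0001011010101100 | 0 | 0
  22 | 0010110101011000 | 0 | 0
  23 | 0101101010110000 | 0 | 1
  24 | 1011010101100001 | 1 | 0
  25 | 0110101011000010 | 0 | 1
  26 | 1101010110000101 | 1 | 1
  27 | 1010101100001011 | 1 | 0
  28 | 0101011000010110 | 0 | 0
  29 | 1010110000101100 | 1 | 1
  30 | 0101100001011001 | 0 | 1
  31 | 1011000010110011 | 1 | 1
  32 | 0110000101100111 | 0 | 1
  33 | 1100001011001111 | 1 | 1
  34 | 1000010110011111 | 1 | 0
  35 | 0000101100111110 | 0 | 0
  36 | 0001011001111100 | 0 | 0
  37 | 0010110011111000 | 0 | 0
  38 | 0101100111110000 | 0 | 1
  39 | 1011001111100001 | 1 | 1
  40 | 0110011111000011 | 0 | 0
  41 | 1100111110000110 | 1 | 0
  42 | 1001111100001100 | 1 | 1
  43 | 0011111000011001 | 0 | 1
  44 | 0111110000110011 | 0 | 1
  45 | 1111100001100111 | 1 | 1
  46 | 1111000011001111 | 1 | 1
  47 | 1110000110011111 | 1 | 0
  48 | 1100001100111110 | 1 | 1
  49 | 1000011001111101 | 1 | 0
  50 | 0000110011111010 | 0 | 1
  51 | 0001100111110101 | 0 | 1
  52 | 0011001111101011 | 0 | 0
  53 | 0110011111010110 | 0 | 0
  54 | 1100111110101100 | 1 | 0
  55 | 1001111101011000 | 1 | 1
  56 | 0011111010110001 | 0 | 1
  57 | 0111110101100011 | 0 | 1
  58 | 1111101011000111 | 1 | 1
  59 | 1111010110001111 | 1 | 0
  60 | 1110101100011110 | 1 | 0
  61 | 1101011000111100 | 1 | 1
  62 | 1010110001111001 | 1 | 1
  63 | 0101100011110011 | 0 | 1
  64 | 1011000111100111 | 1 | 1
  65 | 0110001111001111 | 0 | 1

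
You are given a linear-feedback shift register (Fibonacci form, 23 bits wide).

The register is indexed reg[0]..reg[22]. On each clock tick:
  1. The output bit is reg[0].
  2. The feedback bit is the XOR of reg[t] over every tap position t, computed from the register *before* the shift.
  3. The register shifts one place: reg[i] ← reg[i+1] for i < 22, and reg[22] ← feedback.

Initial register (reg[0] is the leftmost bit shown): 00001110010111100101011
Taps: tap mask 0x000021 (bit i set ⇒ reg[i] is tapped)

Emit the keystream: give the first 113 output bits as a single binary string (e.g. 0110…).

00001110010111100101011110001011001010010100110111011100000000011110110010111000011110001111011101101110110011000

step | reg (before) | out | fb
   0 | 00001110010111100101011 | 0 | 1
   1 | 00011100101111001010111 | 0 | 1
   2 | 00111001011110010101111 | 0 | 0
   3 | 01110010111100101011110 | 0 | 0
   4 | 11100101111001010111100 | 1 | 0
   5 | 11001011110010101111000 | 1 | 1
   6 | 10010111100101011110001 | 1 | 0
   7 | 00101111001010111100010 | 0 | 1
   8 | 01011110010101111000101 | 0 | 1
   9 | 10111100101011110001011 | 1 | 0
  10 | 01111001010111100010110 | 0 | 0
  11 | 11110010101111000101100 | 1 | 1
  12 | 11100101011110001011001 | 1 | 0
  13 | 11001010111100010110010 | 1 | 1
  14 | 10010101111000101100101 | 1 | 0
  15 | 00101011110001011001010 | 0 | 0
  16 | 01010111100010110010100 | 0 | 1
  17 | 10101111000101100101001 | 1 | 0
  18 | 01011110001011001010010 | 0 | 1
  19 | 10111100010110010100101 | 1 | 0
  20 | 01111000101100101001010 | 0 | 0
  21 | 11110001011001010010100 | 1 | 1
  22 | 11100010110010100101001 | 1 | 1
  23 | 11000101100101001010011 | 1 | 0
  24 | 10001011001010010100110 | 1 | 1
  25 | 00010110010100101001101 | 0 | 1
  26 | 00101100101001010011011 | 0 | 1
  27 | 01011001010010100110111 | 0 | 0
  28 | 10110010100101001101110 | 1 | 1
  29 | 01100101001010011011101 | 0 | 1
  30 | 11001010010100110111011 | 1 | 1
  31 | 10010100101001101110111 | 1 | 0
  32 | 00101001010011011101110 | 0 | 0
  33 | 01010010100110111011100 | 0 | 0
  34 | 10100101001101110111000 | 1 | 0
  35 | 01001010011011101110000 | 0 | 0
  36 | 10010100110111011100000 | 1 | 0
  37 | 00101001101110111000000 | 0 | 0
  38 | 01010011011101110000000 | 0 | 0
  39 | 10100110111011100000000 | 1 | 0
  40 | 01001101110111000000000 | 0 | 1
  41 | 10011011101110000000001 | 1 | 1
  42 | 00110111011100000000011 | 0 | 1
  43 | 01101110111000000000111 | 0 | 1
  44 | 11011101110000000001111 | 1 | 0
  45 | 10111011100000000011110 | 1 | 1
  46 | 01110111000000000111101 | 0 | 1
  47 | 11101110000000001111011 | 1 | 0
  48 | 11011100000000011110110 | 1 | 0
  49 | 10111000000000111101100 | 1 | 1
  50 | 01110000000001111011001 | 0 | 0
  51 | 11100000000011110110010 | 1 | 1
  52 | 11000000000111101100101 | 1 | 1
  53 | 10000000001111011001011 | 1 | 1
  54 | 00000000011110110010111 | 0 | 0
  55 | 00000000111101100101110 | 0 | 0
  56 | 00000001111011001011100 | 0 | 0
  57 | 00000011110110010111000 | 0 | 0
  58 | 00000111101100101110000 | 0 | 1
  59 | 00001111011001011100001 | 0 | 1
  60 | 00011110110010111000011 | 0 | 1
  61 | 00111101100101110000111 | 0 | 1
  62 | 01111011001011100001111 | 0 | 0
  63 | 11110110010111000011110 | 1 | 0
  64 | 11101100101110000111100 | 1 | 0
  65 | 11011001011100001111000 | 1 | 1
  66 | 10110010111000011110001 | 1 | 1
  67 | 01100101110000111100011 | 0 | 1
  68 | 11001011100001111000111 | 1 | 1
  69 | 10010111000011110001111 | 1 | 0
  70 | 00101110000111100011110 | 0 | 1
  71 | 01011100001111000111101 | 0 | 1
  72 | 10111000011110001111011 | 1 | 1
  73 | 01110000111100011110111 | 0 | 0
  74 | 11100001111000111101110 | 1 | 1
  75 | 11000011110001111011101 | 1 | 1
  76 | 10000111100011110111011 | 1 | 0
  77 | 00001111000111101110110 | 0 | 1
  78 | 00011110001111011101101 | 0 | 1
  79 | 00111100011110111011011 | 0 | 1
  80 | 01111000111101110110111 | 0 | 0
  81 | 11110001111011101101110 | 1 | 1
  82 | 11100011110111011011101 | 1 | 1
  83 | 11000111101110110111011 | 1 | 0
  84 | 10001111011101101110110 | 1 | 0
  85 | 00011110111011011101100 | 0 | 1
  86 | 00111101110110111011001 | 0 | 1
  87 | 01111011101101110110011 | 0 | 0
  88 | 11110111011011101100110 | 1 | 0
  89 | 11101110110111011001100 | 1 | 0
  90 | 11011101101110110011000 | 1 | 0
  91 | 10111011011101100110000 | 1 | 1
  92 | 01110110111011001100001 | 0 | 1
  93 | 11101101110110011000011 | 1 | 0
  94 | 11011011101100110000110 | 1 | 1
  95 | 10110111011001100001101 | 1 | 0
  96 | 01101110110011000011010 | 0 | 1
  97 | 11011101100110000110101 | 1 | 0
  98 | 10111011001100001101010 | 1 | 1
  99 | 01110110011000011010101 | 0 | 1
 100 | 11101100110000110101011 | 1 | 0
 101 | 11011001100001101010110 | 1 | 1
 102 | 10110011000011010101101 | 1 | 1
 103 | 01100110000110101011011 | 0 | 1
 104 | 11001100001101010110111 | 1 | 0
 105 | 10011000011010101101110 | 1 | 1
 106 | 00110000110101011011101 | 0 | 0
 107 | 01100001101010110111010 | 0 | 0
 108 | 11000011010101101110100 | 1 | 1
 109 | 10000110101011011101001 | 1 | 0
 110 | 00001101010110111010010 | 0 | 1
 111 | 00011010101101110100101 | 0 | 0
 112 | 00110101011011101001010 | 0 | 1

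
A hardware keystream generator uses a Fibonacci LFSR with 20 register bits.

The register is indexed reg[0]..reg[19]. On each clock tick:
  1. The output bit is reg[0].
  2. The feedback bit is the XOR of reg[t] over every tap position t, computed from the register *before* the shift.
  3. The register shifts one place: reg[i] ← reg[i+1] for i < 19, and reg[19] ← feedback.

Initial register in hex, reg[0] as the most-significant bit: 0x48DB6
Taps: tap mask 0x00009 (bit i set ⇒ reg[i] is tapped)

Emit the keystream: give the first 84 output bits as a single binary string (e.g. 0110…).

010010001101101101100000111000000000011001111110000000110101100011100001100110011111

step | reg (before) | out | fb
   0 | 01001000110110110110 | 0 | 0
   1 | 10010001101101101100 | 1 | 0
   2 | 00100011011011011000 | 0 | 0
   3 | 01000110110110110000 | 0 | 0
   4 | 10001101101101100000 | 1 | 1
   5 | 00011011011011000001 | 0 | 1
   6 | 00110110110110000011 | 0 | 1
   7 | 01101101101100000111 | 0 | 0
   8 | 11011011011000001110 | 1 | 0
   9 | 10110110110000011100 | 1 | 0
  10 | 01101101100000111000 | 0 | 0
  11 | 11011011000001110000 | 1 | 0
  12 | 10110110000011100000 | 1 | 0
  13 | 01101100000111000000 | 0 | 0
  14 | 11011000001110000000 | 1 | 0
  15 | 10110000011100000000 | 1 | 0
  16 | 01100000111000000000 | 0 | 0
  17 | 11000001110000000000 | 1 | 1
  18 | 10000011100000000001 | 1 | 1
  19 | 00000111000000000011 | 0 | 0
  20 | 00001110000000000110 | 0 | 0
  21 | 00011100000000001100 | 0 | 1
  22 | 00111000000000011001 | 0 | 1
  23 | 01110000000000110011 | 0 | 1
  24 | 11100000000001100111 | 1 | 1
  25 | 11000000000011001111 | 1 | 1
  26 | 10000000000110011111 | 1 | 1
  27 | 00000000001100111111 | 0 | 0
  28 | 00000000011001111110 | 0 | 0
  29 | 00000000110011111100 | 0 | 0
  30 | 00000001100111111000 | 0 | 0
  31 | 00000011001111110000 | 0 | 0
  32 | 00000110011111100000 | 0 | 0
  33 | 00001100111111000000 | 0 | 0
  34 | 00011001111110000000 | 0 | 1
  35 | 00110011111100000001 | 0 | 1
  36 | 01100111111000000011 | 0 | 0
  37 | 11001111110000000110 | 1 | 1
  38 | 10011111100000001101 | 1 | 0
  39 | 00111111000000011010 | 0 | 1
  40 | 01111110000000110101 | 0 | 1
  41 | 11111100000001101011 | 1 | 0
  42 | 11111000000011010110 | 1 | 0
  43 | 11110000000110101100 | 1 | 0
  44 | 11100000001101011000 | 1 | 1
  45 | 11000000011010110001 | 1 | 1
  46 | 10000000110101100011 | 1 | 1
  47 | 00000001101011000111 | 0 | 0
  48 | 00000011010110001110 | 0 | 0
  49 | 00000110101100011100 | 0 | 0
  50 | 00001101011000111000 | 0 | 0
  51 | 00011010110001110000 | 0 | 1
  52 | 00110101100011100001 | 0 | 1
  53 | 01101011000111000011 | 0 | 0
  54 | 11010110001110000110 | 1 | 0
  55 | 10101100011100001100 | 1 | 1
  56 | 01011000111000011001 | 0 | 1
  57 | 10110001110000110011 | 1 | 0
  58 | 01100011100001100110 | 0 | 0
  59 | 11000111000011001100 | 1 | 1
  60 | 10001110000110011001 | 1 | 1
  61 | 00011100001100110011 | 0 | 1
  62 | 00111000011001100111 | 0 | 1
  63 | 01110000110011001111 | 0 | 1
  64 | 11100001100110011111 | 1 | 1
  65 | 11000011001100111111 | 1 | 1
  66 | 10000110011001111111 | 1 | 1
  67 | 00001100110011111111 | 0 | 0
  68 | 00011001100111111110 | 0 | 1
  69 | 00110011001111111101 | 0 | 1
  70 | 01100110011111111011 | 0 | 0
  71 | 11001100111111110110 | 1 | 1
  72 | 10011001111111101101 | 1 | 0
  73 | 00110011111111011010 | 0 | 1
  74 | 01100111111110110101 | 0 | 0
  75 | 11001111111101101010 | 1 | 1
  76 | 10011111111011010101 | 1 | 0
  77 | 00111111110110101010 | 0 | 1
  78 | 01111111101101010101 | 0 | 1
  79 | 11111111011010101011 | 1 | 0
  80 | 11111110110101010110 | 1 | 0
  81 | 11111101101010101100 | 1 | 0
  82 | 11111011010101011000 | 1 | 0
  83 | 11110110101010110000 | 1 | 0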